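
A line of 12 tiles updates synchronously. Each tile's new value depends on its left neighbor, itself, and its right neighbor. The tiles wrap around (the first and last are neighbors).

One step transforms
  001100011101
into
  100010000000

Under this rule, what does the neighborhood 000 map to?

At position 5 the neighborhood is 000; the next row has 0 there.

0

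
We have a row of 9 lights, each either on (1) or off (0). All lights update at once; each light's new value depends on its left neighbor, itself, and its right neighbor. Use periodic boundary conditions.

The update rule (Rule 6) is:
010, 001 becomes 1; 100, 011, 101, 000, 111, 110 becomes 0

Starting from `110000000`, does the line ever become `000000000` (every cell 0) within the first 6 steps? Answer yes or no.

step 1: 000000001
step 2: 000000011
step 3: 000000100
step 4: 000001100
step 5: 000010000
step 6: 000110000
step 6 is 000110000, still not uniform 0

no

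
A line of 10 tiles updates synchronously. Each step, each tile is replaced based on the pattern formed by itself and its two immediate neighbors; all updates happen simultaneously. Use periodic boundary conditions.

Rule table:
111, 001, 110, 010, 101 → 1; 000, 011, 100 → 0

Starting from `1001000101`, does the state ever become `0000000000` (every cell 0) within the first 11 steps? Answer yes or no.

no

1011001110
1101010111
1111111011
1111111101
1111111110
0111111111
1011111111
1101111111
1110111111
1111011111
1111101111
step 11 is 1111101111, still not uniform 0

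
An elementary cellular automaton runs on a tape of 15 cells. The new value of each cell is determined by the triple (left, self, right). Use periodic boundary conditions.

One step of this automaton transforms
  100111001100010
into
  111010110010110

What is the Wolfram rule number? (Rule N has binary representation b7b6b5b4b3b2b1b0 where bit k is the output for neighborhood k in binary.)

position 4: 111 → 1  (bit 7 = 1)
position 5: 110 → 0  (bit 6 = 0)
position 14: 101 → 0  (bit 5 = 0)
position 1: 100 → 1  (bit 4 = 1)
position 3: 011 → 0  (bit 3 = 0)
position 0: 010 → 1  (bit 2 = 1)
position 2: 001 → 1  (bit 1 = 1)
position 11: 000 → 0  (bit 0 = 0)
bits b7..b0 = 10010110 = 150

150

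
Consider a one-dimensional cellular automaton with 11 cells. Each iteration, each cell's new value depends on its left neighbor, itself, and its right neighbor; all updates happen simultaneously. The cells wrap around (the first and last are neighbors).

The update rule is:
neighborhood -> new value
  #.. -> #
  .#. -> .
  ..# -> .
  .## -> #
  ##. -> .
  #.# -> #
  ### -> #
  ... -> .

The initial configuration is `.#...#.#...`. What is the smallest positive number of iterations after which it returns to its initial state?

11

..#...#.#..
...#...#.#.
....#...#.#
#....#...#.
.#....#...#
#.#....#...
.#.#....#..
..#.#....#.
...#.#....#
#...#.#....
.#...#.#...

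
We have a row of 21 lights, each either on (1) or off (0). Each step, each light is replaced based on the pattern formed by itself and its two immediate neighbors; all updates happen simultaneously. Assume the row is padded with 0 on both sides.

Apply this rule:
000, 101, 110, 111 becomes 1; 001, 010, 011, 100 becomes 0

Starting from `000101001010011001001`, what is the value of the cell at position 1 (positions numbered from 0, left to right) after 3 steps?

110010000100001000000
010000110001100011111
000110010100101001111
position 1 holds 0

0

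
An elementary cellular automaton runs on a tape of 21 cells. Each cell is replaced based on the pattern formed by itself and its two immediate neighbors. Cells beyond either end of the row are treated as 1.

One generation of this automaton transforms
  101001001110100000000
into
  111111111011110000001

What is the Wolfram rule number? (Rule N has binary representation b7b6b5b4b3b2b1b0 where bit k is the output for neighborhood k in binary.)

126

position 9: 111 → 0  (bit 7 = 0)
position 0: 110 → 1  (bit 6 = 1)
position 1: 101 → 1  (bit 5 = 1)
position 3: 100 → 1  (bit 4 = 1)
position 8: 011 → 1  (bit 3 = 1)
position 2: 010 → 1  (bit 2 = 1)
position 4: 001 → 1  (bit 1 = 1)
position 14: 000 → 0  (bit 0 = 0)
bits b7..b0 = 01111110 = 126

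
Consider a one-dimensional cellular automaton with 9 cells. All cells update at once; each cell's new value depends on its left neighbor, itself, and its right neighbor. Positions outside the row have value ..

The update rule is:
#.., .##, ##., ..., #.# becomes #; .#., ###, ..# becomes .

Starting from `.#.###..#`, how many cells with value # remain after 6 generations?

5

generation 1: ..##.##..
generation 2: #.#######
generation 3: .##.....#
generation 4: .######..
generation 5: .#....###
generation 6: ..###.#.#
count of #: 5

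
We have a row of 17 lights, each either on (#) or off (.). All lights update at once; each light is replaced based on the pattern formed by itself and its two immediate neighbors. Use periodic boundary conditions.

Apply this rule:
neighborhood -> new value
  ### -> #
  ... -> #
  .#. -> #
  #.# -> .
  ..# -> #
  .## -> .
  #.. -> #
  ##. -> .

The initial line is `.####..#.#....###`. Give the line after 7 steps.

step 1: ..##.###.#####.#.
step 2: ##....#...###..##
step 3: #.########.#.##.#
step 4: ...######..#.....
step 5: ###.####.########
step 6: ##...##...#######
step 7: #.###..###.######

#.###..###.######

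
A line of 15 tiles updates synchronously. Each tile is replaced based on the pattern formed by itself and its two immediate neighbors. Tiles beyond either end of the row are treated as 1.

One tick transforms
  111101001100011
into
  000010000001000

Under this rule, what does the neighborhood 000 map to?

1

At position 11 the neighborhood is 000; the next row has 1 there.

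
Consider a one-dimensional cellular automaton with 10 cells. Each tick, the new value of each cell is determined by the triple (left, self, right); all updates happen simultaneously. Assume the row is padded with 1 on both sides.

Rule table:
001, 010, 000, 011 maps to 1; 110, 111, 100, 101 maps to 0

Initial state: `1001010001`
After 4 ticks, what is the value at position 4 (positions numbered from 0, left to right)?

0011010111
0110010100
0100110101
0101100101
position 4 holds 1

1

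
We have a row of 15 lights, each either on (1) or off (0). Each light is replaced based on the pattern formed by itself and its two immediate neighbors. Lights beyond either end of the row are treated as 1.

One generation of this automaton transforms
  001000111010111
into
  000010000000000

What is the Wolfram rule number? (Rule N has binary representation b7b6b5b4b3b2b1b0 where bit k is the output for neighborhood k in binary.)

1

position 7: 111 → 0  (bit 7 = 0)
position 8: 110 → 0  (bit 6 = 0)
position 9: 101 → 0  (bit 5 = 0)
position 0: 100 → 0  (bit 4 = 0)
position 6: 011 → 0  (bit 3 = 0)
position 2: 010 → 0  (bit 2 = 0)
position 1: 001 → 0  (bit 1 = 0)
position 4: 000 → 1  (bit 0 = 1)
bits b7..b0 = 00000001 = 1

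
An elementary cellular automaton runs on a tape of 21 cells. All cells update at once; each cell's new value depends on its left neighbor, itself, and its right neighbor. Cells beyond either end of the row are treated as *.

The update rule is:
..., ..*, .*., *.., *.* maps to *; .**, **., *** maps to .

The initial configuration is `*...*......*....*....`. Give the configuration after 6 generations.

.********************
*....................
.********************  (repeats generation 1; period 2)
generation 6: *....................

*....................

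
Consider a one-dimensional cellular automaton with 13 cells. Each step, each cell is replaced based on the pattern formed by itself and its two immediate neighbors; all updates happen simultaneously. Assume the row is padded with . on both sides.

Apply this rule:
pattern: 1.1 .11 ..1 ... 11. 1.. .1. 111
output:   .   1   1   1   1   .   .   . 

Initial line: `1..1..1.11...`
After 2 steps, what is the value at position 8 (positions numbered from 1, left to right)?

step 1: ..1..1..11.11
step 2: 11..1..111.11
position 8 holds 1

1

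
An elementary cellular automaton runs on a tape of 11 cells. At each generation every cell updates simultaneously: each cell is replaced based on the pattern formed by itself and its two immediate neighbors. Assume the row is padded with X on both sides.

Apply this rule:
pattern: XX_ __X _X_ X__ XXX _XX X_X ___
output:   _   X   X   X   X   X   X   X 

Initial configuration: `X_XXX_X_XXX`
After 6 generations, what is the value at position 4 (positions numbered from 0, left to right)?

_XXX_XXXXXX
XXX_XXXXXXX
XX_XXXXXXXX
X_XXXXXXXXX
_XXXXXXXXXX
XXXXXXXXXXX
position 4 holds X

X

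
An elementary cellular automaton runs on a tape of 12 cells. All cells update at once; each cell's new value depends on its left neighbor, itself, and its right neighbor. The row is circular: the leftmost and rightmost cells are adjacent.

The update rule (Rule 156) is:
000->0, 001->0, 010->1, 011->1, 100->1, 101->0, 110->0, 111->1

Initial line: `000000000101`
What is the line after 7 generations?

100000000101
010000000101
011000000101
010100000101
010110000101
010101000101
010101100101

010101100101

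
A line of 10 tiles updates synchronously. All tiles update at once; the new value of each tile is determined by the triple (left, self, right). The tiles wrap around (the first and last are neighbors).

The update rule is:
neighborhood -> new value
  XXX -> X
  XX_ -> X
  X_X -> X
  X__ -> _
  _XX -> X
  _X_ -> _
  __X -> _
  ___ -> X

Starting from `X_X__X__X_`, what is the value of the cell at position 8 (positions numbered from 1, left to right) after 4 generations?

X

_X_______X
X__XXXXX__
___XXXXX__
XX_XXXXX_X
position 8 holds X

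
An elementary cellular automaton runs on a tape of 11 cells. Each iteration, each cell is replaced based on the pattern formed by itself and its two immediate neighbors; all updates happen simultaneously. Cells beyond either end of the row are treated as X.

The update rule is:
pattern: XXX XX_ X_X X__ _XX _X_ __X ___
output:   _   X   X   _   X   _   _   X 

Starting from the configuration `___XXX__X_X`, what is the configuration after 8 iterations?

_X_X_X___XX
X_X_X__X_X_
XX_X____X_X
_XX__XX__XX
XXX__XX__X_
__X__XX___X
_____XX_X_X
_XXX_XXX_XX

_XXX_XXX_XX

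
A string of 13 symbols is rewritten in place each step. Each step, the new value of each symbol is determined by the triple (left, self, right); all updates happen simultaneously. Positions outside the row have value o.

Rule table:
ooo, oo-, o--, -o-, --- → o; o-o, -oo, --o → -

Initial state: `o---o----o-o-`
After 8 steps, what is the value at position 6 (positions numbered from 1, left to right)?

ooo-oooo-o-o-
ooo--ooo-o-o-
oooo--oo-o-o-
ooooo--o-o-o-
oooooo-o-o-o-
oooooo-o-o-o-  (fixed point — unchanged through step 8)
position 6 holds o

o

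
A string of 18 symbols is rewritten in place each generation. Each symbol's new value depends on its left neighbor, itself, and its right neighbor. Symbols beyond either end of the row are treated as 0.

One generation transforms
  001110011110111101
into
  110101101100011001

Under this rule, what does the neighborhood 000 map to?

1

At position 0 the neighborhood is 000; the next row has 1 there.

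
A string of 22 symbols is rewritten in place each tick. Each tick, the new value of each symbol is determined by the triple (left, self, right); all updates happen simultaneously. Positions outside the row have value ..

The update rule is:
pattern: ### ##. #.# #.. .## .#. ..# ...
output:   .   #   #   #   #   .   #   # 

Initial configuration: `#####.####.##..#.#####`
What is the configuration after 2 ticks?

#...###..######.##...#
.####.####....#######.

.####.####....#######.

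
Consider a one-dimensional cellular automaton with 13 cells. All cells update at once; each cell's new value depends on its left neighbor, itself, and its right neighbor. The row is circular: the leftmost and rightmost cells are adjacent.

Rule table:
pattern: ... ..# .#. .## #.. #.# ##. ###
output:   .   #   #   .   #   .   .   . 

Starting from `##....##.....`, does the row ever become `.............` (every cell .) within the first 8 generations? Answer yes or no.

..#..#..#...#
##########.##
.............
all cells are . at generation 3

yes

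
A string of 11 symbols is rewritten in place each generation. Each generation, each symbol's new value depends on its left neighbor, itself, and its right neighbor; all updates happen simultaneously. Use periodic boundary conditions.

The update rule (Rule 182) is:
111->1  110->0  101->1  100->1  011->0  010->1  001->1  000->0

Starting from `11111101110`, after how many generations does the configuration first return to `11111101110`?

4

01111010101
10110111111
01001011111
11111101110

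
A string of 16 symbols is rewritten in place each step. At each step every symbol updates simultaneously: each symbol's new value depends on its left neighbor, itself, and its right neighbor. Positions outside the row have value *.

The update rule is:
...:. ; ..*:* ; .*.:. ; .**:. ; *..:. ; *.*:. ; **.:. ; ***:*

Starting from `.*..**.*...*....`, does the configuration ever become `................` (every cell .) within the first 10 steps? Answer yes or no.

...*......*....*
..*......*....*.
.*......*....*..
.......*....*..*
......*....*..*.
.....*....*..*..
....*....*..*..*
...*....*..*..*.
..*....*..*..*..
.*....*..*..*..*
step 10 is .*....*..*..*..*, still not uniform .

no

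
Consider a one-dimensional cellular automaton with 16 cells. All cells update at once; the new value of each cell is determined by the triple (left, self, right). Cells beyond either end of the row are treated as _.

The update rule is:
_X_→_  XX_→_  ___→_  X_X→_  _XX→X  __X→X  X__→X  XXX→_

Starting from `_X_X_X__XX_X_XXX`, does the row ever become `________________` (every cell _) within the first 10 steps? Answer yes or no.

X_____XXX____X__
_X___XX__X__X_X_
X_X_XX_XX_XX___X
____X__X__X_X_X_
___X_XX_XX_____X
__X__X__X_X___X_
_X_XX_XX___X_X_X
X__X__X_X_X_____
_XX_XX_____X____
XX__X_X___X_X___
step 10 is XX__X_X___X_X___, still not uniform _

no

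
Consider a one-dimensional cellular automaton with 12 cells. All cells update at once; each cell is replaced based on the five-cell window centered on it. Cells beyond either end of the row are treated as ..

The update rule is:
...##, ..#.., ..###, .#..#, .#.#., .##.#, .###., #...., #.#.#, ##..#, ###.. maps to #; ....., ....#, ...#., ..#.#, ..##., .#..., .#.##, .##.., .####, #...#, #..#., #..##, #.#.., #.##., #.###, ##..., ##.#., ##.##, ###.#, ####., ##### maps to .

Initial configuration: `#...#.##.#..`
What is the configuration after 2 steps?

#......#...#
#.#....#...#

#.#....#...#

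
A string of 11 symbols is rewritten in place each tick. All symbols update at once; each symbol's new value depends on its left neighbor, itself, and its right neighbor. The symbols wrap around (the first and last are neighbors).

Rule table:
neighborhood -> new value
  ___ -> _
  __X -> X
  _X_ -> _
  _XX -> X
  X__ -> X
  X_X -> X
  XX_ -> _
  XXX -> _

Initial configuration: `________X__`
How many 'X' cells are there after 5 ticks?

tick 1: _______X_X_
tick 2: ______X_X_X
tick 3: X____X_X_X_
tick 4: _X__X_X_X_X
tick 5: X_XX_X_X_X_
count of X: 6

6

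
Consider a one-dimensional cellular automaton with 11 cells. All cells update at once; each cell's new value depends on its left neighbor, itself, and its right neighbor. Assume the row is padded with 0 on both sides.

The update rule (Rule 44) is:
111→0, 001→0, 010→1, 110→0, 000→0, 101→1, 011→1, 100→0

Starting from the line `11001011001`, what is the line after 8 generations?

10001000001

10001110001
10001000001
10001000001  (fixed point — unchanged through generation 8)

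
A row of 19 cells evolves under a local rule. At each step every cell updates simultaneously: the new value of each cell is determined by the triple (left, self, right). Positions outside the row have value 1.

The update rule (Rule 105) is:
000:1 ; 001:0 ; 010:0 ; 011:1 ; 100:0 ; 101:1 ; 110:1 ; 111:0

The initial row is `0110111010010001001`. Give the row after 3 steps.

1111101100000100001
0000111101110001101
0110100111010101111

0110100111010101111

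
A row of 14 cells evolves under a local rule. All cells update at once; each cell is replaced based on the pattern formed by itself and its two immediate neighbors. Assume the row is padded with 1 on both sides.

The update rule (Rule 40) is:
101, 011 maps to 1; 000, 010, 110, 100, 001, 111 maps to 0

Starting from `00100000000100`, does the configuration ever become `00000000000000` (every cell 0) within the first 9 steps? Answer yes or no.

yes

step 1: 00000000000000
all cells are 0 at step 1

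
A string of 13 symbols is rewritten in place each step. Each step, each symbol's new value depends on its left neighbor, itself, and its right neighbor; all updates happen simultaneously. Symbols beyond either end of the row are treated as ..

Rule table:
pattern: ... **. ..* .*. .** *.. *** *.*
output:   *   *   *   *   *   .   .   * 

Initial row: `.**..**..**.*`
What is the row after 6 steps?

*.***.*.***.*

***.***.*****
*.***.***...*
***.***.*.***
*.***.*****.*
***.***...***
*.***.*.***.*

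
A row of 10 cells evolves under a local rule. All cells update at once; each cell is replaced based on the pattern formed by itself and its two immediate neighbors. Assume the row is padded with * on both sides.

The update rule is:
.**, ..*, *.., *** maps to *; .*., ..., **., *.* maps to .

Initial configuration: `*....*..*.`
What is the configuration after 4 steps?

**..*.****

.*..*.**..
..**..*.**
***.**..**
**..*.****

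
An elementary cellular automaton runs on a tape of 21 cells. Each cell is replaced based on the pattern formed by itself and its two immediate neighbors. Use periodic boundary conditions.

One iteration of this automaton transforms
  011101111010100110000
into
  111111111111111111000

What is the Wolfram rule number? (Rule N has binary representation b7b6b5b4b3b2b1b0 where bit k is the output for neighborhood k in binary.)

position 2: 111 → 1  (bit 7 = 1)
position 3: 110 → 1  (bit 6 = 1)
position 4: 101 → 1  (bit 5 = 1)
position 13: 100 → 1  (bit 4 = 1)
position 1: 011 → 1  (bit 3 = 1)
position 10: 010 → 1  (bit 2 = 1)
position 0: 001 → 1  (bit 1 = 1)
position 18: 000 → 0  (bit 0 = 0)
bits b7..b0 = 11111110 = 254

254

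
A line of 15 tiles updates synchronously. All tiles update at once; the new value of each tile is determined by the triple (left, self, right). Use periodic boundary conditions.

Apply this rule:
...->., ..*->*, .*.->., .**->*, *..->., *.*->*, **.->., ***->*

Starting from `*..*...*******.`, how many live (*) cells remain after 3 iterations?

..*...*******.*
.*...*******.*.
*...*******.*..
count of *: 9

9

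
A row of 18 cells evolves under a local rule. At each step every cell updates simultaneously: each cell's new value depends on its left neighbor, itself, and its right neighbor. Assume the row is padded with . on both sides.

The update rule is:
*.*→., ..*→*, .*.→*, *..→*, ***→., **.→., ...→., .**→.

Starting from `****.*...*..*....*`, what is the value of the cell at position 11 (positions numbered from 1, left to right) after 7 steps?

.....**.******..**
....*.........**..
...***.......*..*.
..*...*.....******
.***.***...*......
*.......*.***.....
**.....**....*....
position 11 holds .

.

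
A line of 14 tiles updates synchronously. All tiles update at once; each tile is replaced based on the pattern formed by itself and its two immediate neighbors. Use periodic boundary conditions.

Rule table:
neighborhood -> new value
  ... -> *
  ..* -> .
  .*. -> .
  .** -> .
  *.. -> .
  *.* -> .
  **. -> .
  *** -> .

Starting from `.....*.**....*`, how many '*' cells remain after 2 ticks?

5

.***......**..
.....****....*
count of *: 5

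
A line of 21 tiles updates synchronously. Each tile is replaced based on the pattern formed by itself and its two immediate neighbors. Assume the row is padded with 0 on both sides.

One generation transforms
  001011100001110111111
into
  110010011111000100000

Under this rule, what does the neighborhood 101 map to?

At position 3 the neighborhood is 101; the next row has 0 there.

0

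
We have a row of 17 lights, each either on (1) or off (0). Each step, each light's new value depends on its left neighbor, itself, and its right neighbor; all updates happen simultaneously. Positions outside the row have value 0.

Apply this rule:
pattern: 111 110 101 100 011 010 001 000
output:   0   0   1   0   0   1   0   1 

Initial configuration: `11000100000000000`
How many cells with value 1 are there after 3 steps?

10

00010101111111111
11011110000000000
00100000111111111
count of 1: 10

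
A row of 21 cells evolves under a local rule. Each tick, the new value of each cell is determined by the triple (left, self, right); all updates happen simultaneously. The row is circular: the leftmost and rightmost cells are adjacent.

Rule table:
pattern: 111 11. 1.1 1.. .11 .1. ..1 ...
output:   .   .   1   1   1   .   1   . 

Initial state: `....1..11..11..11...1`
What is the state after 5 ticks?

.11.11.111.111.1.1.11

1..1.111.111.111.1.1.
.11.11..11..11..1.1.1
11.11.111.111.11.1.1.
1.11.11..11..11.1.1.1
.11.11.111.111.1.1.11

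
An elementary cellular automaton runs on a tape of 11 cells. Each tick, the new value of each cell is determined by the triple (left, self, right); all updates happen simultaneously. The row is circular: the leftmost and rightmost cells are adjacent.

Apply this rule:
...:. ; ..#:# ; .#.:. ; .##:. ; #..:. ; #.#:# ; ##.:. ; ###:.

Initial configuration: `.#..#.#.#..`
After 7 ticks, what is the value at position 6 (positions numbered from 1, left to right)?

#..#.#.#...
..#.#.#...#
.#.#.#...#.
#.#.#...#..
.#.#...#..#
#.#...#..#.
.#...#..#.#
position 6 holds #

#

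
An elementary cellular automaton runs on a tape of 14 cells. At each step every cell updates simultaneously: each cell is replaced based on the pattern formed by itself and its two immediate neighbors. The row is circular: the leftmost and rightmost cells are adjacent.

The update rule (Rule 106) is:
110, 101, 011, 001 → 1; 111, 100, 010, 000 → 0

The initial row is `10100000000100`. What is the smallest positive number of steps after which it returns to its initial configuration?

14

01000000001001
10000000010010
00000000100101
00000001001010
00000010010100
00000100101000
00001001010000
00010010100000
00100101000000
01001010000000
10010100000000
00101000000001
01010000000010
10100000000100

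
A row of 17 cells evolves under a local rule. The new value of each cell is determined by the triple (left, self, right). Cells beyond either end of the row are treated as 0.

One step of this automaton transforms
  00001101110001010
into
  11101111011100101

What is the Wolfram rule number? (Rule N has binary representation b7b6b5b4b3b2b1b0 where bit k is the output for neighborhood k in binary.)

position 8: 111 → 0  (bit 7 = 0)
position 5: 110 → 1  (bit 6 = 1)
position 6: 101 → 1  (bit 5 = 1)
position 10: 100 → 1  (bit 4 = 1)
position 4: 011 → 1  (bit 3 = 1)
position 13: 010 → 0  (bit 2 = 0)
position 3: 001 → 0  (bit 1 = 0)
position 0: 000 → 1  (bit 0 = 1)
bits b7..b0 = 01111001 = 121

121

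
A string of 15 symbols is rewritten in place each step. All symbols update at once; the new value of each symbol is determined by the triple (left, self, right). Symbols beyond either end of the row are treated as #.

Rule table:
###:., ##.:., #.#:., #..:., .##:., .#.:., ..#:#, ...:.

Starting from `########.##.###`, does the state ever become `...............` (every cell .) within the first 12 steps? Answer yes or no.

...............
all cells are . at step 1

yes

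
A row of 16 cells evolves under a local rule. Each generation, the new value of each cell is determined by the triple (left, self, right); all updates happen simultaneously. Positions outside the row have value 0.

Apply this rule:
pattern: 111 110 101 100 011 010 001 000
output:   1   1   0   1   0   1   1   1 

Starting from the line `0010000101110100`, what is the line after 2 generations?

1111111100110111
0111111111010011

0111111111010011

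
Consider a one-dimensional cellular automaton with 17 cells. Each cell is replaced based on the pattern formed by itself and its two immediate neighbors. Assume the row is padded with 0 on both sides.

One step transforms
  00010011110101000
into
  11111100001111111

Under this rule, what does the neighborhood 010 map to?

At position 3 the neighborhood is 010; the next row has 1 there.

1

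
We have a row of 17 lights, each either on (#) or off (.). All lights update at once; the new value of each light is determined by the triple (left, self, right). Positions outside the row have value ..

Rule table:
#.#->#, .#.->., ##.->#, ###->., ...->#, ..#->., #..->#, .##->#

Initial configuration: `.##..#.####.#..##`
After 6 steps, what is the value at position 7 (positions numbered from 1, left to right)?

.

step 1: .###..##..##.#.##
step 2: .#.##.###.###.###
step 3: ..#####.###.###.#
step 4: #.#...###.###.##.
step 5: .#.##.#.###.#####
step 6: ..####.##.###...#
position 7 holds .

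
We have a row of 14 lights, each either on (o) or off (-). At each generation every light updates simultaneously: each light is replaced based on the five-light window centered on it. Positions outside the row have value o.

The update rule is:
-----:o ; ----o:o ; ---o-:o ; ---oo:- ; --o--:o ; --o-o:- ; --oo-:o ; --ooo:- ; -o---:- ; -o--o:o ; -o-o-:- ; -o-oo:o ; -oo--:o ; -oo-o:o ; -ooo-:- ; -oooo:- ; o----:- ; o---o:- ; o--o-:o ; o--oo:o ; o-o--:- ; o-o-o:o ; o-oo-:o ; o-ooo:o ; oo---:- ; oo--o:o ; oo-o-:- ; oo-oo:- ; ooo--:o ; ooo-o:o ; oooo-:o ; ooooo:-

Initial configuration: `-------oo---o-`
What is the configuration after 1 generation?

--oooo-oo--o-o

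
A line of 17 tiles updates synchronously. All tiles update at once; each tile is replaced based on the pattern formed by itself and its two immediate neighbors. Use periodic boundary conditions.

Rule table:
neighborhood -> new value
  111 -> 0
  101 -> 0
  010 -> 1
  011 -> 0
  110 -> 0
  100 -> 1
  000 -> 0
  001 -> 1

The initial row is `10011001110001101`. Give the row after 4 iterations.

00011000100001100

iteration 1: 01100110001010000
iteration 2: 10011001011011000
iteration 3: 11100111000000101
iteration 4: 00011000100001100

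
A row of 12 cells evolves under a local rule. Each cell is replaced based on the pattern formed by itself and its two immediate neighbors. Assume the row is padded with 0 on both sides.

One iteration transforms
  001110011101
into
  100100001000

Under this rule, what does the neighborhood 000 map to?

At position 0 the neighborhood is 000; the next row has 1 there.

1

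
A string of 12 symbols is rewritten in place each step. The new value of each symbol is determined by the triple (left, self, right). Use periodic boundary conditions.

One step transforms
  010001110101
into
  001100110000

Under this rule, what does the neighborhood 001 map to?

At position 4 the neighborhood is 001; the next row has 0 there.

0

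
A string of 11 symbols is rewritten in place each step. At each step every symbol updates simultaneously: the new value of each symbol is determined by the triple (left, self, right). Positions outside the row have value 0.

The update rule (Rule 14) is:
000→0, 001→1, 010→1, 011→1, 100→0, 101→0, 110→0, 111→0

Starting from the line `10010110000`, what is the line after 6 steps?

10110100000
10100100000
10101100000
10101000000
10101000000  (fixed point — unchanged through step 6)

10101000000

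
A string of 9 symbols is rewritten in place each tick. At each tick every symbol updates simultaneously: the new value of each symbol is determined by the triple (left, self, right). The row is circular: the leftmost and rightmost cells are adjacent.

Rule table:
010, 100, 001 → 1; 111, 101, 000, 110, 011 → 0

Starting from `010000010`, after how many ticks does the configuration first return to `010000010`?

111000111
000101000
001101100
010000010

4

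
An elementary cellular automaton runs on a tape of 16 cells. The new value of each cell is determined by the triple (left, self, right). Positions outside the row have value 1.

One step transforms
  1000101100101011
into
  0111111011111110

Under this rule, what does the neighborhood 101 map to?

At position 5 the neighborhood is 101; the next row has 1 there.

1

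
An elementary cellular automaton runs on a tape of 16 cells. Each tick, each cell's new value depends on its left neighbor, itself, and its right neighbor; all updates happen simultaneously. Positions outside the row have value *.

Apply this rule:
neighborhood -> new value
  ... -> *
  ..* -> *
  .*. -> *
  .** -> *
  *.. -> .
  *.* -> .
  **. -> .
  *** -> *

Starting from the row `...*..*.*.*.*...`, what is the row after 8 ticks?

.***.**.*.*.*.**
.**..*..*.*.*.**
.*..**.**.*.*.**
.*.**..*..*.*.**
.*.*..**.**.*.**
.*.*.**..*..*.**
.*.*.*..**.**.**
.*.*.*.**..*..**

.*.*.*.**..*..**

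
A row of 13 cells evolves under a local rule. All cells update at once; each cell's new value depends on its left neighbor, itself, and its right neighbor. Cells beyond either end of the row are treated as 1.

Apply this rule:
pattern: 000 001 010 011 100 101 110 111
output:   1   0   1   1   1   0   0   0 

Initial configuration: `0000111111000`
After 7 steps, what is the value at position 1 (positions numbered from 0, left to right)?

1110100000110
0000111110100
1110100000110  (repeats step 1; period 2)
step 7: 1110100000110
position 1 holds 1

1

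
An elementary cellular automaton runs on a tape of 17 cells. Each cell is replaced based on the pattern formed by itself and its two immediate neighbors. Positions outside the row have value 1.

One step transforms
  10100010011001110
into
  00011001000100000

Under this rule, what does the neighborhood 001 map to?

At position 5 the neighborhood is 001; the next row has 0 there.

0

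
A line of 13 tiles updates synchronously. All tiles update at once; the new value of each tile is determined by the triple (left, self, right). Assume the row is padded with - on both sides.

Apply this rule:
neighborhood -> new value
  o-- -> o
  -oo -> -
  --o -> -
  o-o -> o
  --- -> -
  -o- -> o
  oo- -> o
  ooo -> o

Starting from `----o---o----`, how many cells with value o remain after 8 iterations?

----oo--oo---
-----oo--oo--
------oo--oo-
-------oo--oo
--------oo--o
---------oo-o
----------ooo
-----------oo
count of o: 2

2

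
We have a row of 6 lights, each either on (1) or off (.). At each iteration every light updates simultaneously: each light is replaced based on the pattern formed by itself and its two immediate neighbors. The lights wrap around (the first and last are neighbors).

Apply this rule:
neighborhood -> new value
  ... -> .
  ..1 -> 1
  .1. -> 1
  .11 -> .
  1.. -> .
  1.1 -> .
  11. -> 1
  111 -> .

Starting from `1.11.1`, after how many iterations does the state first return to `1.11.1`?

iteration 1: 1..1..
iteration 2: 1.11.1

2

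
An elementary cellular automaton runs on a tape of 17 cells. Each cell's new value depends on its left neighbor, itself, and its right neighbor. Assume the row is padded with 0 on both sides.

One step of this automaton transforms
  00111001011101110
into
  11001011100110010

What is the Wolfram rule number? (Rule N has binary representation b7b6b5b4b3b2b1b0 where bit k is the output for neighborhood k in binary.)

position 3: 111 → 0  (bit 7 = 0)
position 4: 110 → 1  (bit 6 = 1)
position 8: 101 → 1  (bit 5 = 1)
position 5: 100 → 0  (bit 4 = 0)
position 2: 011 → 0  (bit 3 = 0)
position 7: 010 → 1  (bit 2 = 1)
position 1: 001 → 1  (bit 1 = 1)
position 0: 000 → 1  (bit 0 = 1)
bits b7..b0 = 01100111 = 103

103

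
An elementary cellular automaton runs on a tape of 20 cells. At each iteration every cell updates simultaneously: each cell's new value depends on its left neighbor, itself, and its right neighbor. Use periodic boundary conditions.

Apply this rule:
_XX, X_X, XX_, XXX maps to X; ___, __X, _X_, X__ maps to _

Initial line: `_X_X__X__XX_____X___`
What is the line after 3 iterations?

iteration 1: __X______XX_________
iteration 2: _________XX_________
iteration 3: _________XX_________

_________XX_________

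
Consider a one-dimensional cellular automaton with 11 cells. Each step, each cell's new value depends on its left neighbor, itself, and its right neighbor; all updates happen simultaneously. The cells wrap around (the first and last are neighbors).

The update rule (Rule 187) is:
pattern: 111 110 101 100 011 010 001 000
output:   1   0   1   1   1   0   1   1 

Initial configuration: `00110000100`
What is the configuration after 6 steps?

11101111011
11011110111
10111101111
01111011111
11110111110
11101111101

11101111101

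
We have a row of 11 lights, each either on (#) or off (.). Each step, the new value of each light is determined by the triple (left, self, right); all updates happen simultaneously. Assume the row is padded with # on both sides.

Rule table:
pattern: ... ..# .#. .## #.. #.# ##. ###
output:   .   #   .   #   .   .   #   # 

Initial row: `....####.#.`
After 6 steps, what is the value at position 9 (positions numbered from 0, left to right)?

...#####...
..######..#
.#######.##
.#######.##  (fixed point — unchanged through step 6)
position 9 holds #

#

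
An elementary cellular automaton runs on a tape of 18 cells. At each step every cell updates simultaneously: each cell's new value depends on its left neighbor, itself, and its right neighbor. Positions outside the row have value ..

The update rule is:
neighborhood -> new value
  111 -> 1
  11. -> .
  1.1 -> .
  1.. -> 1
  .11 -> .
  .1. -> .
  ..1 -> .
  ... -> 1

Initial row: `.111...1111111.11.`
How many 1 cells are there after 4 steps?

6

..1.11..11111....1
1.....1..111.111..
.1111..1..1...1.11
..11.1..1..11.....
count of 1: 6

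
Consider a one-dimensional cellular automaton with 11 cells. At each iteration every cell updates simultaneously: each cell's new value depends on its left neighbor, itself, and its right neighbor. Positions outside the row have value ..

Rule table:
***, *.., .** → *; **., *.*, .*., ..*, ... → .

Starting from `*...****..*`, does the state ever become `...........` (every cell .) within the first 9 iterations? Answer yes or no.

iteration 1: .*..***.*..
iteration 2: ..*.**...*.
iteration 3: ....*.*...*
iteration 4: .......*...
iteration 5: ........*..
iteration 6: .........*.
iteration 7: ..........*
iteration 8: ...........
all cells are . at iteration 8

yes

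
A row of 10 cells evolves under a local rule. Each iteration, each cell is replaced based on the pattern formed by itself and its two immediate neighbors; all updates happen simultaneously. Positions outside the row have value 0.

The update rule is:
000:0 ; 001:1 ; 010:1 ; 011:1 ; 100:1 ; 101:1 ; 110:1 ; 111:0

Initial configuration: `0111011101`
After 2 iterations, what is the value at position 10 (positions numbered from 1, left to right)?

1

1101110111
1111011101
position 10 holds 1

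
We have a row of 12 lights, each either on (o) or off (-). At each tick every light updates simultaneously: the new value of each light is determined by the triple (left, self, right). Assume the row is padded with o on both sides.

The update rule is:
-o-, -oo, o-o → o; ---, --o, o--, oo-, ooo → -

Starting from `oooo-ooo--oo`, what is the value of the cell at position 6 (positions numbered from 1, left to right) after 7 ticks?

-

----oo----o-
----o-----oo
----o-----o-
----o-----oo  (repeats tick 2; period 2)
tick 7: ----o-----o-
position 6 holds -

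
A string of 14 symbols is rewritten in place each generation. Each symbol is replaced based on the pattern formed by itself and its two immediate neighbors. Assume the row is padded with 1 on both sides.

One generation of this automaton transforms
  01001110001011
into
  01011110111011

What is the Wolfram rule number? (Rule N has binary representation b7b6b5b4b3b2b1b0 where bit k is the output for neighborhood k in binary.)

207

position 5: 111 → 1  (bit 7 = 1)
position 6: 110 → 1  (bit 6 = 1)
position 0: 101 → 0  (bit 5 = 0)
position 2: 100 → 0  (bit 4 = 0)
position 4: 011 → 1  (bit 3 = 1)
position 1: 010 → 1  (bit 2 = 1)
position 3: 001 → 1  (bit 1 = 1)
position 8: 000 → 1  (bit 0 = 1)
bits b7..b0 = 11001111 = 207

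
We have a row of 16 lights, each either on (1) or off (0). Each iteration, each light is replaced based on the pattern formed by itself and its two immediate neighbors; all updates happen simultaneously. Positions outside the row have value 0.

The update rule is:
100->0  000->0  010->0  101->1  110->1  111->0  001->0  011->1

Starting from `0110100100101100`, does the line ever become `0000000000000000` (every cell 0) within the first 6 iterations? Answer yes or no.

0111000000011100
0101000000010100
0010000000001000
0000000000000000
all cells are 0 at iteration 4

yes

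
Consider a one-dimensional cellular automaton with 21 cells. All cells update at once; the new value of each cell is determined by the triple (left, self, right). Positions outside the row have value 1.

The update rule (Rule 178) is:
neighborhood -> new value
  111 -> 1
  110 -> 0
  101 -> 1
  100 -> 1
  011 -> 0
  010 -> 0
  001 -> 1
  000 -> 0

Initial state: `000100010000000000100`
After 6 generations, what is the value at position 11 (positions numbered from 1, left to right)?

101010101000000001011
010101010100000010101
101010101010000101010
010101010101001010101
101010101010110101010
010101010101001010101
position 11 holds 0

0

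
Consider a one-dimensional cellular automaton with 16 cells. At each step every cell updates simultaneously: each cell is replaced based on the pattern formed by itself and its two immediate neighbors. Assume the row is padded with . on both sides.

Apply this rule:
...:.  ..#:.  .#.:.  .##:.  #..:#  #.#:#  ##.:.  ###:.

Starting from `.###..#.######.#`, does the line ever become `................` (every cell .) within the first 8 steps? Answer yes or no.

no

....#..#......#.
.....#..#......#
......#..#......
.......#..#.....
........#..#....
.........#..#...
..........#..#..
...........#..#.
step 8 is ...........#..#., still not uniform .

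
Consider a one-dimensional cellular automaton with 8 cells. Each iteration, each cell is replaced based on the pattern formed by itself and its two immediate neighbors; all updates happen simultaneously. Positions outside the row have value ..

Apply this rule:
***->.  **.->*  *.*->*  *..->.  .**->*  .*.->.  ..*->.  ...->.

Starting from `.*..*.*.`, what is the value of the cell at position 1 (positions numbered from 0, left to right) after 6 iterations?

iteration 1: .....*..
iteration 2: ........
iteration 3: ........  (fixed point — unchanged through iteration 6)
position 1 holds .

.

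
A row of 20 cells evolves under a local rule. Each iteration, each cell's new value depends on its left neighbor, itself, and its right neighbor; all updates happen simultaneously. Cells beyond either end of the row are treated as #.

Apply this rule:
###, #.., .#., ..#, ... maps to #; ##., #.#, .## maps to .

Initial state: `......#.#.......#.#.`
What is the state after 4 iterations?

####...#...###...#..

iteration 1: #######.#########.#.
iteration 2: ######...#######..#.
iteration 3: #####.###.#####.###.
iteration 4: ####...#...###...#..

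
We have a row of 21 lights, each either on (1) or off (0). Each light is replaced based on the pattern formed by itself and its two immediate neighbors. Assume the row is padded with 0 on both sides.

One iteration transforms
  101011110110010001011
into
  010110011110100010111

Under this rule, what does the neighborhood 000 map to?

0

At position 15 the neighborhood is 000; the next row has 0 there.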